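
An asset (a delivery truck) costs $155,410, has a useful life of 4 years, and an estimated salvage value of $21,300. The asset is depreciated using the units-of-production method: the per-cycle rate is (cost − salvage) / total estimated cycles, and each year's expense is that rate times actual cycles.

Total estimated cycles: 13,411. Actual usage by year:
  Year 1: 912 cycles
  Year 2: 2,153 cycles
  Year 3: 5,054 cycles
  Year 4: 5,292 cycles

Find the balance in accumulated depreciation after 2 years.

Depreciable base = $155,410 − $21,300 = $134,110.
Rate = $134,110 / 13,411 cycles = $10 per cycle.
Year 1: 912 × $10 = $9,120. Book value $146,290.
Year 2: 2,153 × $10 = $21,530. Book value $124,760.
Accumulated through year 2 = $155,410 − $124,760 = $30,650.

$30,650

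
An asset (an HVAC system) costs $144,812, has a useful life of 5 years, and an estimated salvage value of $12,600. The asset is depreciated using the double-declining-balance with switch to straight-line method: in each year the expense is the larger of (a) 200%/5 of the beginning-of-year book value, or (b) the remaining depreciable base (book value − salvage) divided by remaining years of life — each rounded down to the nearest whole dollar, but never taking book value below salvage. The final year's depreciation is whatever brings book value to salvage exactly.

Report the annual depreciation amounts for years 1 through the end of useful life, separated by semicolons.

Depreciable base = $144,812 − $12,600 = $132,212.
Year 1: DB = ⌊$144,812 × 200%/5⌋ = $57,924; SL = ⌊$132,212/5⌋ = $26,442 → take DB $57,924. Book value $86,888.
Year 2: DB = ⌊$86,888 × 200%/5⌋ = $34,755; SL = ⌊$74,288/4⌋ = $18,572 → take DB $34,755. Book value $52,133.
Year 3: DB = ⌊$52,133 × 200%/5⌋ = $20,853; SL = ⌊$39,533/3⌋ = $13,177 → take DB $20,853. Book value $31,280.
Year 4: DB = ⌊$31,280 × 200%/5⌋ = $12,512; SL = ⌊$18,680/2⌋ = $9,340 → take DB $12,512. Book value $18,768.
Year 5 (final): $18,768 − $12,600 = $6,168. Book value $12,600.

$57,924; $34,755; $20,853; $12,512; $6,168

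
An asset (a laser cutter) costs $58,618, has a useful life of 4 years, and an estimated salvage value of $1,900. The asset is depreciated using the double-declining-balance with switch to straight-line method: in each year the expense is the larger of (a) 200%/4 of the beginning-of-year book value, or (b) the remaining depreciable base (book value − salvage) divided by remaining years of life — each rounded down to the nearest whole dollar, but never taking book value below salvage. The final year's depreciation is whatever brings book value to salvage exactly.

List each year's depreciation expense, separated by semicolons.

Depreciable base = $58,618 − $1,900 = $56,718.
Year 1: DB = ⌊$58,618 × 200%/4⌋ = $29,309; SL = ⌊$56,718/4⌋ = $14,179 → take DB $29,309. Book value $29,309.
Year 2: DB = ⌊$29,309 × 200%/4⌋ = $14,654; SL = ⌊$27,409/3⌋ = $9,136 → take DB $14,654. Book value $14,655.
Year 3: DB = ⌊$14,655 × 200%/4⌋ = $7,327; SL = ⌊$12,755/2⌋ = $6,377 → take DB $7,327. Book value $7,328.
Year 4 (final): $7,328 − $1,900 = $5,428. Book value $1,900.

$29,309; $14,654; $7,327; $5,428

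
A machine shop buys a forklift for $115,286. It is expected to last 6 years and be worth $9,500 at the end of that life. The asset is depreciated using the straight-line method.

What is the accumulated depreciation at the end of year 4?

$70,524

Depreciable base = $115,286 − $9,500 = $105,786.
Annual expense = $105,786 / 6 = $17,631.
End of year 1: book value $97,655.
End of year 2: book value $80,024.
End of year 3: book value $62,393.
End of year 4: book value $44,762.
Accumulated through year 4 = $115,286 − $44,762 = $70,524.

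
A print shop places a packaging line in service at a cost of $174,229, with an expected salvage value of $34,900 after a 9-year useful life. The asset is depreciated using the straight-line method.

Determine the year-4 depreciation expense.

Depreciable base = $174,229 − $34,900 = $139,329.
Annual expense = $139,329 / 9 = $15,481.

$15,481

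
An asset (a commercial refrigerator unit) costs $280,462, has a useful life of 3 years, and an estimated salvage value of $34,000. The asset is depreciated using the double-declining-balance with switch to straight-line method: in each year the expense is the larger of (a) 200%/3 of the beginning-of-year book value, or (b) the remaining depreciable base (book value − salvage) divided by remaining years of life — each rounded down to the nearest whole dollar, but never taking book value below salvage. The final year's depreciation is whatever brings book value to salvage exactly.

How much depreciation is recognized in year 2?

$59,488

Depreciable base = $280,462 − $34,000 = $246,462.
Year 1: DB = ⌊$280,462 × 200%/3⌋ = $186,974; SL = ⌊$246,462/3⌋ = $82,154 → take DB $186,974. Book value $93,488.
Year 2: DB = ⌊$93,488 × 200%/3⌋ = $62,325; SL = ⌊$59,488/2⌋ = $29,744 → take DB $62,325, capped at $59,488. Book value $34,000.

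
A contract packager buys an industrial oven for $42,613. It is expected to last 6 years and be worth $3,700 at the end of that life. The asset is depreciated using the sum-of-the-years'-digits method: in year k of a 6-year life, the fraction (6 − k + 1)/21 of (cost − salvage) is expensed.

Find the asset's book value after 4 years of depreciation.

$9,259

Depreciable base = $42,613 − $3,700 = $38,913.
Sum of the years' digits = 6+5+4+3+2+1 = 21.
Year 1: $38,913 × 6/21 = $11,118. Book value $31,495.
Year 2: $38,913 × 5/21 = $9,265. Book value $22,230.
Year 3: $38,913 × 4/21 = $7,412. Book value $14,818.
Year 4: $38,913 × 3/21 = $5,559. Book value $9,259.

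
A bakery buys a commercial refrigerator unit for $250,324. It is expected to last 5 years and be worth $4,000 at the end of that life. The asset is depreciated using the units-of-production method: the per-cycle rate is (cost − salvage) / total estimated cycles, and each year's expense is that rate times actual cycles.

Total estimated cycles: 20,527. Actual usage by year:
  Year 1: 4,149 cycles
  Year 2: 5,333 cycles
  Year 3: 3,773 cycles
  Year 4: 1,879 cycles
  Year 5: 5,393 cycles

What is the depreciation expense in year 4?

$22,548

Depreciable base = $250,324 − $4,000 = $246,324.
Rate = $246,324 / 20,527 cycles = $12 per cycle.
Year 1: 4,149 × $12 = $49,788. Book value $200,536.
Year 2: 5,333 × $12 = $63,996. Book value $136,540.
Year 3: 3,773 × $12 = $45,276. Book value $91,264.
Year 4: 1,879 × $12 = $22,548. Book value $68,716.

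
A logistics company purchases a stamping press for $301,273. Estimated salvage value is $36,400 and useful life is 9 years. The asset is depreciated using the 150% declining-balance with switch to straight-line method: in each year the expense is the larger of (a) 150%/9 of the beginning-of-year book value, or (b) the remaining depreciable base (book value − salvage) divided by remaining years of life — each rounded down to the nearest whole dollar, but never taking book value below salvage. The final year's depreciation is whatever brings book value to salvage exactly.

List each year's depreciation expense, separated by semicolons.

$50,212; $41,843; $34,869; $29,058; $24,215; $21,169; $21,169; $21,169; $21,169

Depreciable base = $301,273 − $36,400 = $264,873.
Year 1: DB = ⌊$301,273 × 150%/9⌋ = $50,212; SL = ⌊$264,873/9⌋ = $29,430 → take DB $50,212. Book value $251,061.
Year 2: DB = ⌊$251,061 × 150%/9⌋ = $41,843; SL = ⌊$214,661/8⌋ = $26,832 → take DB $41,843. Book value $209,218.
Year 3: DB = ⌊$209,218 × 150%/9⌋ = $34,869; SL = ⌊$172,818/7⌋ = $24,688 → take DB $34,869. Book value $174,349.
Year 4: DB = ⌊$174,349 × 150%/9⌋ = $29,058; SL = ⌊$137,949/6⌋ = $22,991 → take DB $29,058. Book value $145,291.
Year 5: DB = ⌊$145,291 × 150%/9⌋ = $24,215; SL = ⌊$108,891/5⌋ = $21,778 → take DB $24,215. Book value $121,076.
Year 6: DB = ⌊$121,076 × 150%/9⌋ = $20,179; SL = ⌊$84,676/4⌋ = $21,169 → take SL $21,169. Book value $99,907.
Year 7: DB = ⌊$99,907 × 150%/9⌋ = $16,651; SL = ⌊$63,507/3⌋ = $21,169 → take SL $21,169. Book value $78,738.
Year 8: DB = ⌊$78,738 × 150%/9⌋ = $13,123; SL = ⌊$42,338/2⌋ = $21,169 → take SL $21,169. Book value $57,569.
Year 9 (final): $57,569 − $36,400 = $21,169. Book value $36,400.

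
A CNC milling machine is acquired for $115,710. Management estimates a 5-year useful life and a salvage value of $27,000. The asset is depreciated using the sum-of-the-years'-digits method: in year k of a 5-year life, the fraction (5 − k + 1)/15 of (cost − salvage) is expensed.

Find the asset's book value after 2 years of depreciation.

Depreciable base = $115,710 − $27,000 = $88,710.
Sum of the years' digits = 5+4+3+2+1 = 15.
Year 1: $88,710 × 5/15 = $29,570. Book value $86,140.
Year 2: $88,710 × 4/15 = $23,656. Book value $62,484.

$62,484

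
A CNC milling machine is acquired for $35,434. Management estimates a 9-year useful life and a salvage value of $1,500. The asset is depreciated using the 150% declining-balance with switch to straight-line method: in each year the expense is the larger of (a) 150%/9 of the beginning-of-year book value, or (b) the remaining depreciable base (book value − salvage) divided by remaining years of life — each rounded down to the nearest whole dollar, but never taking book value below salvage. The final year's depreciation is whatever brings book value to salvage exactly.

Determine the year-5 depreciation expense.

Depreciable base = $35,434 − $1,500 = $33,934.
Year 1: DB = ⌊$35,434 × 150%/9⌋ = $5,905; SL = ⌊$33,934/9⌋ = $3,770 → take DB $5,905. Book value $29,529.
Year 2: DB = ⌊$29,529 × 150%/9⌋ = $4,921; SL = ⌊$28,029/8⌋ = $3,503 → take DB $4,921. Book value $24,608.
Year 3: DB = ⌊$24,608 × 150%/9⌋ = $4,101; SL = ⌊$23,108/7⌋ = $3,301 → take DB $4,101. Book value $20,507.
Year 4: DB = ⌊$20,507 × 150%/9⌋ = $3,417; SL = ⌊$19,007/6⌋ = $3,167 → take DB $3,417. Book value $17,090.
Year 5: DB = ⌊$17,090 × 150%/9⌋ = $2,848; SL = ⌊$15,590/5⌋ = $3,118 → take SL $3,118. Book value $13,972.

$3,118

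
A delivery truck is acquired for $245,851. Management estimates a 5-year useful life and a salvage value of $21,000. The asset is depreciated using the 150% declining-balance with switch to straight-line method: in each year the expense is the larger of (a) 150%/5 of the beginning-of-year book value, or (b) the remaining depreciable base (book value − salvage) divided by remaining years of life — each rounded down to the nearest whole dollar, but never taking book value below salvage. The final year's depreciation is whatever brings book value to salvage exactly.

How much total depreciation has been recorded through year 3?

$161,523

Depreciable base = $245,851 − $21,000 = $224,851.
Year 1: DB = ⌊$245,851 × 150%/5⌋ = $73,755; SL = ⌊$224,851/5⌋ = $44,970 → take DB $73,755. Book value $172,096.
Year 2: DB = ⌊$172,096 × 150%/5⌋ = $51,628; SL = ⌊$151,096/4⌋ = $37,774 → take DB $51,628. Book value $120,468.
Year 3: DB = ⌊$120,468 × 150%/5⌋ = $36,140; SL = ⌊$99,468/3⌋ = $33,156 → take DB $36,140. Book value $84,328.
Accumulated through year 3 = $245,851 − $84,328 = $161,523.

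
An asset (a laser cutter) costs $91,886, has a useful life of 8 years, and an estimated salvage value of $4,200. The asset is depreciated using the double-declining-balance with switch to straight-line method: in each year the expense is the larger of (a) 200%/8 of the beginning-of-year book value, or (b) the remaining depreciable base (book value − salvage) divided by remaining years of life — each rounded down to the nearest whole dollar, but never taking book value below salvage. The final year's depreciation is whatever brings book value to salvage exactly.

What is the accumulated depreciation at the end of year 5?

Depreciable base = $91,886 − $4,200 = $87,686.
Year 1: DB = ⌊$91,886 × 200%/8⌋ = $22,971; SL = ⌊$87,686/8⌋ = $10,960 → take DB $22,971. Book value $68,915.
Year 2: DB = ⌊$68,915 × 200%/8⌋ = $17,228; SL = ⌊$64,715/7⌋ = $9,245 → take DB $17,228. Book value $51,687.
Year 3: DB = ⌊$51,687 × 200%/8⌋ = $12,921; SL = ⌊$47,487/6⌋ = $7,914 → take DB $12,921. Book value $38,766.
Year 4: DB = ⌊$38,766 × 200%/8⌋ = $9,691; SL = ⌊$34,566/5⌋ = $6,913 → take DB $9,691. Book value $29,075.
Year 5: DB = ⌊$29,075 × 200%/8⌋ = $7,268; SL = ⌊$24,875/4⌋ = $6,218 → take DB $7,268. Book value $21,807.
Accumulated through year 5 = $91,886 − $21,807 = $70,079.

$70,079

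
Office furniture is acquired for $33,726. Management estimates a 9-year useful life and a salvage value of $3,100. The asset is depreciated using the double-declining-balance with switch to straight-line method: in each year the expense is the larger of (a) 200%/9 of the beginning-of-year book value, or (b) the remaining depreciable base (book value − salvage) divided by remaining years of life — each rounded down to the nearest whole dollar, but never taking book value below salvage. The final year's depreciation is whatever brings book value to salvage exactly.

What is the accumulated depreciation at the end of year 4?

Depreciable base = $33,726 − $3,100 = $30,626.
Year 1: DB = ⌊$33,726 × 200%/9⌋ = $7,494; SL = ⌊$30,626/9⌋ = $3,402 → take DB $7,494. Book value $26,232.
Year 2: DB = ⌊$26,232 × 200%/9⌋ = $5,829; SL = ⌊$23,132/8⌋ = $2,891 → take DB $5,829. Book value $20,403.
Year 3: DB = ⌊$20,403 × 200%/9⌋ = $4,534; SL = ⌊$17,303/7⌋ = $2,471 → take DB $4,534. Book value $15,869.
Year 4: DB = ⌊$15,869 × 200%/9⌋ = $3,526; SL = ⌊$12,769/6⌋ = $2,128 → take DB $3,526. Book value $12,343.
Accumulated through year 4 = $33,726 − $12,343 = $21,383.

$21,383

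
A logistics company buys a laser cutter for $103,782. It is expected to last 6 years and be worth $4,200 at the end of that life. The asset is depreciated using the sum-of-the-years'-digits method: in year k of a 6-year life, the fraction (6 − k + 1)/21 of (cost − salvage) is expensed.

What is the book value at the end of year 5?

Depreciable base = $103,782 − $4,200 = $99,582.
Sum of the years' digits = 6+5+4+3+2+1 = 21.
Year 1: $99,582 × 6/21 = $28,452. Book value $75,330.
Year 2: $99,582 × 5/21 = $23,710. Book value $51,620.
Year 3: $99,582 × 4/21 = $18,968. Book value $32,652.
Year 4: $99,582 × 3/21 = $14,226. Book value $18,426.
Year 5: $99,582 × 2/21 = $9,484. Book value $8,942.

$8,942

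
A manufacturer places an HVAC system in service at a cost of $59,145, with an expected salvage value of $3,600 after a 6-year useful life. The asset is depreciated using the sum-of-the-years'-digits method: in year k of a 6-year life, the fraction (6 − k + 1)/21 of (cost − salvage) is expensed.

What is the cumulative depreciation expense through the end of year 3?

$39,675

Depreciable base = $59,145 − $3,600 = $55,545.
Sum of the years' digits = 6+5+4+3+2+1 = 21.
Year 1: $55,545 × 6/21 = $15,870. Book value $43,275.
Year 2: $55,545 × 5/21 = $13,225. Book value $30,050.
Year 3: $55,545 × 4/21 = $10,580. Book value $19,470.
Accumulated through year 3 = $59,145 − $19,470 = $39,675.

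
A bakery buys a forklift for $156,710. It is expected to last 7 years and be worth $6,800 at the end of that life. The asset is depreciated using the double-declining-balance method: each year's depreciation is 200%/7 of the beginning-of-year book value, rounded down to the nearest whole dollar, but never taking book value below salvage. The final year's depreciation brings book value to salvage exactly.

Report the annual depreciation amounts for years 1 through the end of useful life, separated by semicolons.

Depreciable base = $156,710 − $6,800 = $149,910.
Year 1: ⌊$156,710 × 200%/7⌋ = $44,774. Book value $111,936.
Year 2: ⌊$111,936 × 200%/7⌋ = $31,981. Book value $79,955.
Year 3: ⌊$79,955 × 200%/7⌋ = $22,844. Book value $57,111.
Year 4: ⌊$57,111 × 200%/7⌋ = $16,317. Book value $40,794.
Year 5: ⌊$40,794 × 200%/7⌋ = $11,655. Book value $29,139.
Year 6: ⌊$29,139 × 200%/7⌋ = $8,325. Book value $20,814.
Year 7 (final): $20,814 − $6,800 = $14,014. Book value $6,800.

$44,774; $31,981; $22,844; $16,317; $11,655; $8,325; $14,014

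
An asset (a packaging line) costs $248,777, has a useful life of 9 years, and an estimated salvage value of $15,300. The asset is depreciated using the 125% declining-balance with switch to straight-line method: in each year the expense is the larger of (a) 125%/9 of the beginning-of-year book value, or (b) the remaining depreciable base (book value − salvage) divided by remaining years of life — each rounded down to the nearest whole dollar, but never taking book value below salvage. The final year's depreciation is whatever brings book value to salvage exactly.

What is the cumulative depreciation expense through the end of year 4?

$113,851

Depreciable base = $248,777 − $15,300 = $233,477.
Year 1: DB = ⌊$248,777 × 125%/9⌋ = $34,552; SL = ⌊$233,477/9⌋ = $25,941 → take DB $34,552. Book value $214,225.
Year 2: DB = ⌊$214,225 × 125%/9⌋ = $29,753; SL = ⌊$198,925/8⌋ = $24,865 → take DB $29,753. Book value $184,472.
Year 3: DB = ⌊$184,472 × 125%/9⌋ = $25,621; SL = ⌊$169,172/7⌋ = $24,167 → take DB $25,621. Book value $158,851.
Year 4: DB = ⌊$158,851 × 125%/9⌋ = $22,062; SL = ⌊$143,551/6⌋ = $23,925 → take SL $23,925. Book value $134,926.
Accumulated through year 4 = $248,777 − $134,926 = $113,851.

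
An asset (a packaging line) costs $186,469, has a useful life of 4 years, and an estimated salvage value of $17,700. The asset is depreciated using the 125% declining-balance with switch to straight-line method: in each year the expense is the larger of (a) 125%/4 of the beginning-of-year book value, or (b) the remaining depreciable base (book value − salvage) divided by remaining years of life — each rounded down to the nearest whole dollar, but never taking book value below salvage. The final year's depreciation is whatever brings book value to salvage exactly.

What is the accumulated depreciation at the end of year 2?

$98,332

Depreciable base = $186,469 − $17,700 = $168,769.
Year 1: DB = ⌊$186,469 × 125%/4⌋ = $58,271; SL = ⌊$168,769/4⌋ = $42,192 → take DB $58,271. Book value $128,198.
Year 2: DB = ⌊$128,198 × 125%/4⌋ = $40,061; SL = ⌊$110,498/3⌋ = $36,832 → take DB $40,061. Book value $88,137.
Accumulated through year 2 = $186,469 − $88,137 = $98,332.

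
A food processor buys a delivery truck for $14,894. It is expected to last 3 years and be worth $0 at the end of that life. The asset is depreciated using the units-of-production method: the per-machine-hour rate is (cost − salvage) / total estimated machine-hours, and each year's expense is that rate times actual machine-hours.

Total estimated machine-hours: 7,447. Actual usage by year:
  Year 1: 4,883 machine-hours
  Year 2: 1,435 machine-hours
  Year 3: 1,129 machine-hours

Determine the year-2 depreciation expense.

Depreciable base = $14,894 − $0 = $14,894.
Rate = $14,894 / 7,447 machine-hours = $2 per machine-hour.
Year 1: 4,883 × $2 = $9,766. Book value $5,128.
Year 2: 1,435 × $2 = $2,870. Book value $2,258.

$2,870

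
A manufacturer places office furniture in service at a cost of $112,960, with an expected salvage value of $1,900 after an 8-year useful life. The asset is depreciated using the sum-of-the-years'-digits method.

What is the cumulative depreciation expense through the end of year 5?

Depreciable base = $112,960 − $1,900 = $111,060.
Sum of the years' digits = 8+7+6+5+4+3+2+1 = 36.
Year 1: $111,060 × 8/36 = $24,680. Book value $88,280.
Year 2: $111,060 × 7/36 = $21,595. Book value $66,685.
Year 3: $111,060 × 6/36 = $18,510. Book value $48,175.
Year 4: $111,060 × 5/36 = $15,425. Book value $32,750.
Year 5: $111,060 × 4/36 = $12,340. Book value $20,410.
Accumulated through year 5 = $112,960 − $20,410 = $92,550.

$92,550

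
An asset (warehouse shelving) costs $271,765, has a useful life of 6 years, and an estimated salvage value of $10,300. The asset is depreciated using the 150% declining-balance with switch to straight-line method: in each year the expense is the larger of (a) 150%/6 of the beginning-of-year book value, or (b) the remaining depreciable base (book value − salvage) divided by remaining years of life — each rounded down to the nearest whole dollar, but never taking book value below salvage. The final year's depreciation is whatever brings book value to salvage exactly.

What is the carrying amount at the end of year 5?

$45,084

Depreciable base = $271,765 − $10,300 = $261,465.
Year 1: DB = ⌊$271,765 × 150%/6⌋ = $67,941; SL = ⌊$261,465/6⌋ = $43,577 → take DB $67,941. Book value $203,824.
Year 2: DB = ⌊$203,824 × 150%/6⌋ = $50,956; SL = ⌊$193,524/5⌋ = $38,704 → take DB $50,956. Book value $152,868.
Year 3: DB = ⌊$152,868 × 150%/6⌋ = $38,217; SL = ⌊$142,568/4⌋ = $35,642 → take DB $38,217. Book value $114,651.
Year 4: DB = ⌊$114,651 × 150%/6⌋ = $28,662; SL = ⌊$104,351/3⌋ = $34,783 → take SL $34,783. Book value $79,868.
Year 5: DB = ⌊$79,868 × 150%/6⌋ = $19,967; SL = ⌊$69,568/2⌋ = $34,784 → take SL $34,784. Book value $45,084.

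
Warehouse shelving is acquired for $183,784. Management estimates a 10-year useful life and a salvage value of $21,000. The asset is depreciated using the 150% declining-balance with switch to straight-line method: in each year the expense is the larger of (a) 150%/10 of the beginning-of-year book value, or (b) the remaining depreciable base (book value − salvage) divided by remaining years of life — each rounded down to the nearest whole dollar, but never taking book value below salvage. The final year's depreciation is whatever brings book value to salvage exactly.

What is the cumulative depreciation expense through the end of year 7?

Depreciable base = $183,784 − $21,000 = $162,784.
Year 1: DB = ⌊$183,784 × 150%/10⌋ = $27,567; SL = ⌊$162,784/10⌋ = $16,278 → take DB $27,567. Book value $156,217.
Year 2: DB = ⌊$156,217 × 150%/10⌋ = $23,432; SL = ⌊$135,217/9⌋ = $15,024 → take DB $23,432. Book value $132,785.
Year 3: DB = ⌊$132,785 × 150%/10⌋ = $19,917; SL = ⌊$111,785/8⌋ = $13,973 → take DB $19,917. Book value $112,868.
Year 4: DB = ⌊$112,868 × 150%/10⌋ = $16,930; SL = ⌊$91,868/7⌋ = $13,124 → take DB $16,930. Book value $95,938.
Year 5: DB = ⌊$95,938 × 150%/10⌋ = $14,390; SL = ⌊$74,938/6⌋ = $12,489 → take DB $14,390. Book value $81,548.
Year 6: DB = ⌊$81,548 × 150%/10⌋ = $12,232; SL = ⌊$60,548/5⌋ = $12,109 → take DB $12,232. Book value $69,316.
Year 7: DB = ⌊$69,316 × 150%/10⌋ = $10,397; SL = ⌊$48,316/4⌋ = $12,079 → take SL $12,079. Book value $57,237.
Accumulated through year 7 = $183,784 − $57,237 = $126,547.

$126,547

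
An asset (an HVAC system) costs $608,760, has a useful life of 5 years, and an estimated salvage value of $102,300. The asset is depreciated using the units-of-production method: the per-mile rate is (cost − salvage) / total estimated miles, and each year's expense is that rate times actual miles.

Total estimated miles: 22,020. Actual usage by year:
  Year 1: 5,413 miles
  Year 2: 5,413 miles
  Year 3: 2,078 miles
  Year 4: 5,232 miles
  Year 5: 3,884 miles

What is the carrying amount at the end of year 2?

$359,762

Depreciable base = $608,760 − $102,300 = $506,460.
Rate = $506,460 / 22,020 miles = $23 per mile.
Year 1: 5,413 × $23 = $124,499. Book value $484,261.
Year 2: 5,413 × $23 = $124,499. Book value $359,762.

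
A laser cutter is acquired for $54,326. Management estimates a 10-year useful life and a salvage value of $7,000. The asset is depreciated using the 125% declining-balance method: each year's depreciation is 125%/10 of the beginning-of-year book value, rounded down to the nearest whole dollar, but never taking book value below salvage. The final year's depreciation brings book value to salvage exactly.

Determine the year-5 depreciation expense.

Depreciable base = $54,326 − $7,000 = $47,326.
Year 1: ⌊$54,326 × 125%/10⌋ = $6,790. Book value $47,536.
Year 2: ⌊$47,536 × 125%/10⌋ = $5,942. Book value $41,594.
Year 3: ⌊$41,594 × 125%/10⌋ = $5,199. Book value $36,395.
Year 4: ⌊$36,395 × 125%/10⌋ = $4,549. Book value $31,846.
Year 5: ⌊$31,846 × 125%/10⌋ = $3,980. Book value $27,866.

$3,980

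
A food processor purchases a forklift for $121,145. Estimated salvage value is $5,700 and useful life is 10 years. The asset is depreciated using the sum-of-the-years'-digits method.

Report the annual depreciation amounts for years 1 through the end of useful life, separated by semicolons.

$20,990; $18,891; $16,792; $14,693; $12,594; $10,495; $8,396; $6,297; $4,198; $2,099

Depreciable base = $121,145 − $5,700 = $115,445.
Sum of the years' digits = 10+9+8+7+6+5+4+3+2+1 = 55.
Year 1: $115,445 × 10/55 = $20,990. Book value $100,155.
Year 2: $115,445 × 9/55 = $18,891. Book value $81,264.
Year 3: $115,445 × 8/55 = $16,792. Book value $64,472.
Year 4: $115,445 × 7/55 = $14,693. Book value $49,779.
Year 5: $115,445 × 6/55 = $12,594. Book value $37,185.
Year 6: $115,445 × 5/55 = $10,495. Book value $26,690.
Year 7: $115,445 × 4/55 = $8,396. Book value $18,294.
Year 8: $115,445 × 3/55 = $6,297. Book value $11,997.
Year 9: $115,445 × 2/55 = $4,198. Book value $7,799.
Year 10: $115,445 × 1/55 = $2,099. Book value $5,700.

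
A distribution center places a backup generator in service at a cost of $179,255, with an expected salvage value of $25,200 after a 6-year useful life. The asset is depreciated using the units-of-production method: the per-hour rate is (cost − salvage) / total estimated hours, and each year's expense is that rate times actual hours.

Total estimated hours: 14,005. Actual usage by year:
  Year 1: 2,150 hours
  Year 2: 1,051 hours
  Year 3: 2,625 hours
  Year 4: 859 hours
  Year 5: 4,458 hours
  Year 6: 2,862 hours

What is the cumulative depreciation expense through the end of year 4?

$73,535

Depreciable base = $179,255 − $25,200 = $154,055.
Rate = $154,055 / 14,005 hours = $11 per hour.
Year 1: 2,150 × $11 = $23,650. Book value $155,605.
Year 2: 1,051 × $11 = $11,561. Book value $144,044.
Year 3: 2,625 × $11 = $28,875. Book value $115,169.
Year 4: 859 × $11 = $9,449. Book value $105,720.
Accumulated through year 4 = $179,255 − $105,720 = $73,535.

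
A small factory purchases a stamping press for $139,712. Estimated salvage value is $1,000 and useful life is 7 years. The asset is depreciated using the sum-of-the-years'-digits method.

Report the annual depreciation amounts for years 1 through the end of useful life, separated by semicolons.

Depreciable base = $139,712 − $1,000 = $138,712.
Sum of the years' digits = 7+6+5+4+3+2+1 = 28.
Year 1: $138,712 × 7/28 = $34,678. Book value $105,034.
Year 2: $138,712 × 6/28 = $29,724. Book value $75,310.
Year 3: $138,712 × 5/28 = $24,770. Book value $50,540.
Year 4: $138,712 × 4/28 = $19,816. Book value $30,724.
Year 5: $138,712 × 3/28 = $14,862. Book value $15,862.
Year 6: $138,712 × 2/28 = $9,908. Book value $5,954.
Year 7: $138,712 × 1/28 = $4,954. Book value $1,000.

$34,678; $29,724; $24,770; $19,816; $14,862; $9,908; $4,954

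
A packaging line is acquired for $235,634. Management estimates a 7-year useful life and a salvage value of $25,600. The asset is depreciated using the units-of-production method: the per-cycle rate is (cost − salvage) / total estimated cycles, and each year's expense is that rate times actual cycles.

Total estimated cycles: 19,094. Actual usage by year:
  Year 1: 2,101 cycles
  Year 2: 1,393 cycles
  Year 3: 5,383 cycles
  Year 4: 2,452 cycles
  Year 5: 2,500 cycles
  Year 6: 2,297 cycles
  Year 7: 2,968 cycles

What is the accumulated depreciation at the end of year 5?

Depreciable base = $235,634 − $25,600 = $210,034.
Rate = $210,034 / 19,094 cycles = $11 per cycle.
Year 1: 2,101 × $11 = $23,111. Book value $212,523.
Year 2: 1,393 × $11 = $15,323. Book value $197,200.
Year 3: 5,383 × $11 = $59,213. Book value $137,987.
Year 4: 2,452 × $11 = $26,972. Book value $111,015.
Year 5: 2,500 × $11 = $27,500. Book value $83,515.
Accumulated through year 5 = $235,634 − $83,515 = $152,119.

$152,119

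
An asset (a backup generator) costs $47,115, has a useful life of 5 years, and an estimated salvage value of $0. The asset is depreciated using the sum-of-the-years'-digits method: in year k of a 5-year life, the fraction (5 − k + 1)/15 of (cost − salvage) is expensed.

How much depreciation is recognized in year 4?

$6,282

Depreciable base = $47,115 − $0 = $47,115.
Sum of the years' digits = 5+4+3+2+1 = 15.
Year 1: $47,115 × 5/15 = $15,705. Book value $31,410.
Year 2: $47,115 × 4/15 = $12,564. Book value $18,846.
Year 3: $47,115 × 3/15 = $9,423. Book value $9,423.
Year 4: $47,115 × 2/15 = $6,282. Book value $3,141.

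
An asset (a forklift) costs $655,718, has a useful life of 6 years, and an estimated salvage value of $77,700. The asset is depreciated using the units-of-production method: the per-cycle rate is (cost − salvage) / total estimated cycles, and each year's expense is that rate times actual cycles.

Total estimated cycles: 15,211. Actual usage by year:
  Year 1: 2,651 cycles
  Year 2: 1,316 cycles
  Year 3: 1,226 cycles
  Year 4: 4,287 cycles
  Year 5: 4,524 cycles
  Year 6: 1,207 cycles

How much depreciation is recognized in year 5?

$171,912

Depreciable base = $655,718 − $77,700 = $578,018.
Rate = $578,018 / 15,211 cycles = $38 per cycle.
Year 1: 2,651 × $38 = $100,738. Book value $554,980.
Year 2: 1,316 × $38 = $50,008. Book value $504,972.
Year 3: 1,226 × $38 = $46,588. Book value $458,384.
Year 4: 4,287 × $38 = $162,906. Book value $295,478.
Year 5: 4,524 × $38 = $171,912. Book value $123,566.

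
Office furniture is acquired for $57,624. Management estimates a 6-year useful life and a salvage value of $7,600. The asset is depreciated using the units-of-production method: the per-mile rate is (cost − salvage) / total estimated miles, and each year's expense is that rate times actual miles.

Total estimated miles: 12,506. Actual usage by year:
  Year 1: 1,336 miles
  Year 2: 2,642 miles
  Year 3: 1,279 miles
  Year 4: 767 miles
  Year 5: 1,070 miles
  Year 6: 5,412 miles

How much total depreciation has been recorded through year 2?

$15,912

Depreciable base = $57,624 − $7,600 = $50,024.
Rate = $50,024 / 12,506 miles = $4 per mile.
Year 1: 1,336 × $4 = $5,344. Book value $52,280.
Year 2: 2,642 × $4 = $10,568. Book value $41,712.
Accumulated through year 2 = $57,624 − $41,712 = $15,912.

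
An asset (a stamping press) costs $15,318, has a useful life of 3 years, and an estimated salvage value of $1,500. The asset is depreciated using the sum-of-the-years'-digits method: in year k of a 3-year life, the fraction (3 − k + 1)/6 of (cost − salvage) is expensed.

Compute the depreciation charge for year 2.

Depreciable base = $15,318 − $1,500 = $13,818.
Sum of the years' digits = 3+2+1 = 6.
Year 1: $13,818 × 3/6 = $6,909. Book value $8,409.
Year 2: $13,818 × 2/6 = $4,606. Book value $3,803.

$4,606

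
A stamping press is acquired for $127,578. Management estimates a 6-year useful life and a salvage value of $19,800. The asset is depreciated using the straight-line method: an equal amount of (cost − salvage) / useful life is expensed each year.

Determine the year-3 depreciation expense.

Depreciable base = $127,578 − $19,800 = $107,778.
Annual expense = $107,778 / 6 = $17,963.

$17,963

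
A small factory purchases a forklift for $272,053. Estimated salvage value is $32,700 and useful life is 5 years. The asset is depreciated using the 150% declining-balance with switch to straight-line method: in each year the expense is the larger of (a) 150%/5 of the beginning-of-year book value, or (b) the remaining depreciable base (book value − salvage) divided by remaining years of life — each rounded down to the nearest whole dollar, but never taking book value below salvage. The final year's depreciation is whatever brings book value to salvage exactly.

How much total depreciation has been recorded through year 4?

$209,045

Depreciable base = $272,053 − $32,700 = $239,353.
Year 1: DB = ⌊$272,053 × 150%/5⌋ = $81,615; SL = ⌊$239,353/5⌋ = $47,870 → take DB $81,615. Book value $190,438.
Year 2: DB = ⌊$190,438 × 150%/5⌋ = $57,131; SL = ⌊$157,738/4⌋ = $39,434 → take DB $57,131. Book value $133,307.
Year 3: DB = ⌊$133,307 × 150%/5⌋ = $39,992; SL = ⌊$100,607/3⌋ = $33,535 → take DB $39,992. Book value $93,315.
Year 4: DB = ⌊$93,315 × 150%/5⌋ = $27,994; SL = ⌊$60,615/2⌋ = $30,307 → take SL $30,307. Book value $63,008.
Accumulated through year 4 = $272,053 − $63,008 = $209,045.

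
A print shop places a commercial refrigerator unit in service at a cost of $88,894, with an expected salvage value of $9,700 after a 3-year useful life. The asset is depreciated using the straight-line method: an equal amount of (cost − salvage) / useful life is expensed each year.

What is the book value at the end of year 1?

Depreciable base = $88,894 − $9,700 = $79,194.
Annual expense = $79,194 / 3 = $26,398.
End of year 1: book value $62,496.

$62,496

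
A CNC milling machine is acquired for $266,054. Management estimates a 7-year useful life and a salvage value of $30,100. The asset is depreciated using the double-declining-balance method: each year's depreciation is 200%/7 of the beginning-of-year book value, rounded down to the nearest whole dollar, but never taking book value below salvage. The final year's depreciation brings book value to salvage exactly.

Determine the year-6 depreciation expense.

Depreciable base = $266,054 − $30,100 = $235,954.
Year 1: ⌊$266,054 × 200%/7⌋ = $76,015. Book value $190,039.
Year 2: ⌊$190,039 × 200%/7⌋ = $54,296. Book value $135,743.
Year 3: ⌊$135,743 × 200%/7⌋ = $38,783. Book value $96,960.
Year 4: ⌊$96,960 × 200%/7⌋ = $27,702. Book value $69,258.
Year 5: ⌊$69,258 × 200%/7⌋ = $19,788. Book value $49,470.
Year 6: ⌊$49,470 × 200%/7⌋ = $14,134. Book value $35,336.

$14,134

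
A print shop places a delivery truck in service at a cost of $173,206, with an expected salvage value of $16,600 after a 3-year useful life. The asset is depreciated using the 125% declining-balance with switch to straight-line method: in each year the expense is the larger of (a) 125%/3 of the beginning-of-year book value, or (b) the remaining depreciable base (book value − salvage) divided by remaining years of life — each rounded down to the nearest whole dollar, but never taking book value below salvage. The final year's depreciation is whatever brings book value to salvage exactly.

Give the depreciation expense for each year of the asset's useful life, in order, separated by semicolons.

$72,169; $42,218; $42,219

Depreciable base = $173,206 − $16,600 = $156,606.
Year 1: DB = ⌊$173,206 × 125%/3⌋ = $72,169; SL = ⌊$156,606/3⌋ = $52,202 → take DB $72,169. Book value $101,037.
Year 2: DB = ⌊$101,037 × 125%/3⌋ = $42,098; SL = ⌊$84,437/2⌋ = $42,218 → take SL $42,218. Book value $58,819.
Year 3 (final): $58,819 − $16,600 = $42,219. Book value $16,600.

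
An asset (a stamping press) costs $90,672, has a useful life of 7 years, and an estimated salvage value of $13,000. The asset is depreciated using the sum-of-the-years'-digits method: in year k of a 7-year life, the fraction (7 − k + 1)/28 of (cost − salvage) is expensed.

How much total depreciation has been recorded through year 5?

Depreciable base = $90,672 − $13,000 = $77,672.
Sum of the years' digits = 7+6+5+4+3+2+1 = 28.
Year 1: $77,672 × 7/28 = $19,418. Book value $71,254.
Year 2: $77,672 × 6/28 = $16,644. Book value $54,610.
Year 3: $77,672 × 5/28 = $13,870. Book value $40,740.
Year 4: $77,672 × 4/28 = $11,096. Book value $29,644.
Year 5: $77,672 × 3/28 = $8,322. Book value $21,322.
Accumulated through year 5 = $90,672 − $21,322 = $69,350.

$69,350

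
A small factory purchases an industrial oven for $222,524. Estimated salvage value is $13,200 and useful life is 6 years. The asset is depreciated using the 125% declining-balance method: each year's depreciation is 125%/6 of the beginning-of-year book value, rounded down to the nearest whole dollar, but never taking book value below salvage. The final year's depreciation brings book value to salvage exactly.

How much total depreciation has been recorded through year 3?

$112,115

Depreciable base = $222,524 − $13,200 = $209,324.
Year 1: ⌊$222,524 × 125%/6⌋ = $46,359. Book value $176,165.
Year 2: ⌊$176,165 × 125%/6⌋ = $36,701. Book value $139,464.
Year 3: ⌊$139,464 × 125%/6⌋ = $29,055. Book value $110,409.
Accumulated through year 3 = $222,524 − $110,409 = $112,115.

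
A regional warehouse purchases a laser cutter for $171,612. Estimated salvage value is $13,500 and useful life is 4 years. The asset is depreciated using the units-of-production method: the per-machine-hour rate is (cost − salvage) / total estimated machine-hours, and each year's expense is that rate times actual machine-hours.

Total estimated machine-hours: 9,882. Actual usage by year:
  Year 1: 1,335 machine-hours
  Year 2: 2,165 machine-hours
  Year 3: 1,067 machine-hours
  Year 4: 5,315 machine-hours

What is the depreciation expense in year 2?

Depreciable base = $171,612 − $13,500 = $158,112.
Rate = $158,112 / 9,882 machine-hours = $16 per machine-hour.
Year 1: 1,335 × $16 = $21,360. Book value $150,252.
Year 2: 2,165 × $16 = $34,640. Book value $115,612.

$34,640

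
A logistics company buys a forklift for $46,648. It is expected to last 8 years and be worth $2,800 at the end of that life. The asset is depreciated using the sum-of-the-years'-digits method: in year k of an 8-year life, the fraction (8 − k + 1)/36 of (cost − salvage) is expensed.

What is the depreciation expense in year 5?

$4,872

Depreciable base = $46,648 − $2,800 = $43,848.
Sum of the years' digits = 8+7+6+5+4+3+2+1 = 36.
Year 1: $43,848 × 8/36 = $9,744. Book value $36,904.
Year 2: $43,848 × 7/36 = $8,526. Book value $28,378.
Year 3: $43,848 × 6/36 = $7,308. Book value $21,070.
Year 4: $43,848 × 5/36 = $6,090. Book value $14,980.
Year 5: $43,848 × 4/36 = $4,872. Book value $10,108.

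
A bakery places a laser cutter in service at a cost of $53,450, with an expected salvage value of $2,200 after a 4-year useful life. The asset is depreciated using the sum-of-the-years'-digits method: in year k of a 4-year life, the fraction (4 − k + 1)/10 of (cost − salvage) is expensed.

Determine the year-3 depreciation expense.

Depreciable base = $53,450 − $2,200 = $51,250.
Sum of the years' digits = 4+3+2+1 = 10.
Year 1: $51,250 × 4/10 = $20,500. Book value $32,950.
Year 2: $51,250 × 3/10 = $15,375. Book value $17,575.
Year 3: $51,250 × 2/10 = $10,250. Book value $7,325.

$10,250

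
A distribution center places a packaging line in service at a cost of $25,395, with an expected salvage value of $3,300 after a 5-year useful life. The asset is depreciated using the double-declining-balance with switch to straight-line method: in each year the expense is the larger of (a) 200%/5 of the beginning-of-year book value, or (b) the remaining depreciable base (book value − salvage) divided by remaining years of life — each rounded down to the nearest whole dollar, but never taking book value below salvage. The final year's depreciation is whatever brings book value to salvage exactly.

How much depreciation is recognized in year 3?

$3,657

Depreciable base = $25,395 − $3,300 = $22,095.
Year 1: DB = ⌊$25,395 × 200%/5⌋ = $10,158; SL = ⌊$22,095/5⌋ = $4,419 → take DB $10,158. Book value $15,237.
Year 2: DB = ⌊$15,237 × 200%/5⌋ = $6,094; SL = ⌊$11,937/4⌋ = $2,984 → take DB $6,094. Book value $9,143.
Year 3: DB = ⌊$9,143 × 200%/5⌋ = $3,657; SL = ⌊$5,843/3⌋ = $1,947 → take DB $3,657. Book value $5,486.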